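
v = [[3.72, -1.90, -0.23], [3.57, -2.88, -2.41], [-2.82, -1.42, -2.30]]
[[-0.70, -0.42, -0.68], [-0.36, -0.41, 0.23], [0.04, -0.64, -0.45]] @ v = [[-2.19,3.51,2.74], [-3.45,1.54,0.54], [-0.87,2.41,2.57]]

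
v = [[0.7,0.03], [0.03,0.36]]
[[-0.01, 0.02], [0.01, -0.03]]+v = [[0.69,  0.05], [0.04,  0.33]]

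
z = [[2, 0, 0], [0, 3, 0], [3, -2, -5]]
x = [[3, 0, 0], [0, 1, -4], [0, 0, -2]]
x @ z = [[6, 0, 0], [-12, 11, 20], [-6, 4, 10]]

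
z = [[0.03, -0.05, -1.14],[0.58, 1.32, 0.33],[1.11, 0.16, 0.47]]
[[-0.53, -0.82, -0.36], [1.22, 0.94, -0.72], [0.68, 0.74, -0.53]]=z@[[0.33, 0.31, -0.56], [0.67, 0.4, -0.38], [0.44, 0.71, 0.32]]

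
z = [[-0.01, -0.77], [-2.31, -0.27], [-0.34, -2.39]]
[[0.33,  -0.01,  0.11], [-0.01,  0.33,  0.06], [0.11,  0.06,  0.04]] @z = [[-0.02,-0.51], [-0.78,-0.22], [-0.15,-0.2]]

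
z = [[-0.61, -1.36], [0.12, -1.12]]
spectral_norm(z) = 1.81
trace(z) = -1.73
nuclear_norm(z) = 2.28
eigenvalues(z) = [(-0.86+0.31j), (-0.86-0.31j)]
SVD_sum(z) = [[-0.34, -1.42],  [-0.25, -1.03]] + [[-0.27, 0.06], [0.37, -0.09]]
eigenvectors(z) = [[(0.96+0j), 0.96-0.00j],[(0.18-0.22j), (0.18+0.22j)]]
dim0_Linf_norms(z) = [0.61, 1.36]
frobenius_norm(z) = 1.87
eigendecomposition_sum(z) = [[(-0.3+0.51j), (-0.68-1.88j)], [0.06+0.17j, (-0.56-0.2j)]] + [[-0.30-0.51j, -0.68+1.88j], [(0.06-0.17j), -0.56+0.20j]]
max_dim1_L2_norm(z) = 1.49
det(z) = 0.85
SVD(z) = [[0.81, 0.59],  [0.59, -0.81]] @ diag([1.8087347707097492, 0.46795141759113307]) @ [[-0.23,-0.97], [-0.97,0.23]]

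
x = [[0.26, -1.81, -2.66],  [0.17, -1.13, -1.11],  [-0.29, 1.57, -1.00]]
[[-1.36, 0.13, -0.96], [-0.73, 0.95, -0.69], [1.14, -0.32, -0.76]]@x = [[-0.05, 0.81, 4.43],[0.17, -0.84, 1.58],[0.46, -2.9, -1.92]]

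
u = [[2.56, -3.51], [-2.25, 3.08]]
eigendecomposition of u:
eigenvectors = [[-0.81, 0.75], [-0.59, -0.66]]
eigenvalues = [-0.0, 5.64]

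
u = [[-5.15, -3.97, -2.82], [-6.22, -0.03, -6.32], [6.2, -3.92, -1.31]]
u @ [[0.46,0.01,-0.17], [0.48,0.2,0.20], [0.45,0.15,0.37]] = [[-5.54, -1.27, -0.96],[-5.72, -1.02, -1.29],[0.38, -0.92, -2.32]]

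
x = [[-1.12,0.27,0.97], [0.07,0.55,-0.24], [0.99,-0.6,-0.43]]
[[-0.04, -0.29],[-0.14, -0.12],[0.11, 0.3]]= x @ [[-0.07, 0.06], [-0.27, -0.29], [-0.05, -0.15]]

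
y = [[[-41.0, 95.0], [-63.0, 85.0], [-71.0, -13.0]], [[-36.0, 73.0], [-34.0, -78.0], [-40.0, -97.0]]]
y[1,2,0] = -40.0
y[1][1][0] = -34.0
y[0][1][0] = -63.0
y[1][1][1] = -78.0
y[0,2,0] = -71.0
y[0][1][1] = 85.0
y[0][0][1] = 95.0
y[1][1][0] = -34.0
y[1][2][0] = -40.0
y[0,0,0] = -41.0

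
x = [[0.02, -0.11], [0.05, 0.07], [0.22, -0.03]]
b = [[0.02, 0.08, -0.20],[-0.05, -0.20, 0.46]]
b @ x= [[-0.04, 0.01], [0.09, -0.02]]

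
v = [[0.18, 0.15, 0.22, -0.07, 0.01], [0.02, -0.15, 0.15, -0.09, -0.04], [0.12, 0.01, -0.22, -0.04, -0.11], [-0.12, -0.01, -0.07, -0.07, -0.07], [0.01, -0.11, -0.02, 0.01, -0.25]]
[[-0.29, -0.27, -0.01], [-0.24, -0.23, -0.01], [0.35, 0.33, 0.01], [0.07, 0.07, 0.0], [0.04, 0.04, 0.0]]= v@[[0.2,0.19,0.01], [0.09,0.09,0.0], [-1.46,-1.38,-0.06], [0.18,0.17,0.01], [-0.08,-0.08,-0.0]]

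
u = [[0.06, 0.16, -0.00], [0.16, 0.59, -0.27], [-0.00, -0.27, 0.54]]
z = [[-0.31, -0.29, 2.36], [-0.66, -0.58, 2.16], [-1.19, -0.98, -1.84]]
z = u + [[-0.37, -0.45, 2.36], [-0.82, -1.17, 2.43], [-1.19, -0.71, -2.38]]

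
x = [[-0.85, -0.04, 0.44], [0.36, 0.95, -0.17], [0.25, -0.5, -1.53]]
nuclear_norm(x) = 3.44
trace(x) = -1.43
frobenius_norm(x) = 2.15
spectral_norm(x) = 1.74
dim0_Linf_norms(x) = [0.85, 0.95, 1.53]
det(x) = 1.10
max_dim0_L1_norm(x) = 2.14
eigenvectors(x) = [[0.07, -0.92, -0.44], [-0.98, 0.17, 0.12], [0.20, -0.36, 0.89]]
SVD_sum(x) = [[-0.22, 0.16, 0.61], [0.01, -0.01, -0.04], [0.52, -0.39, -1.46]] + [[-0.29, -0.43, 0.01], [0.56, 0.82, -0.02], [-0.14, -0.20, 0.00]] + [[-0.34, 0.23, -0.18], [-0.21, 0.14, -0.11], [-0.14, 0.09, -0.07]]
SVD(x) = [[-0.39, -0.45, -0.80], [0.02, 0.87, -0.5], [0.92, -0.21, -0.32]] @ diag([1.7356317071946359, 1.1451243248669558, 0.5553132967781647]) @ [[0.33, -0.24, -0.91], [0.56, 0.83, -0.02], [0.76, -0.51, 0.41]]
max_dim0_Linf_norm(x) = 1.53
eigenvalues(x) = [0.96, -0.67, -1.72]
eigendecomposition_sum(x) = [[-0.01, -0.07, 0.00], [0.19, 0.97, -0.03], [-0.04, -0.20, 0.01]] + [[-0.58, -0.10, -0.28], [0.1, 0.02, 0.05], [-0.23, -0.04, -0.11]] + [[-0.26, 0.13, 0.71], [0.07, -0.03, -0.19], [0.52, -0.26, -1.43]]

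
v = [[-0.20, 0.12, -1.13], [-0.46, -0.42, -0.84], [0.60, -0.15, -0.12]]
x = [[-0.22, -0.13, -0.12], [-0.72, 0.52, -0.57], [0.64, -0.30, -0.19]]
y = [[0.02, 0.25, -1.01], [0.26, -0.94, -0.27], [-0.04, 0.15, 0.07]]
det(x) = 0.14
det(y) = -0.00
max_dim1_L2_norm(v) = 1.15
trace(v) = -0.74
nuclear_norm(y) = 2.07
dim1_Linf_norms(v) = [1.13, 0.84, 0.6]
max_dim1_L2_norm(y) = 1.04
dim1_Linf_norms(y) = [1.01, 0.94, 0.15]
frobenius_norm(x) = 1.31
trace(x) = 0.11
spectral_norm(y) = 1.06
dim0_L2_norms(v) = [0.78, 0.46, 1.41]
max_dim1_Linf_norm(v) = 1.13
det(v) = -0.41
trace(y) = -0.85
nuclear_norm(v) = 2.57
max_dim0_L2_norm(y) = 1.05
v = y + x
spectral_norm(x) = 1.20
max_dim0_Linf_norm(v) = 1.13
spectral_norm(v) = 1.49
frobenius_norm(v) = 1.68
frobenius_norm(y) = 1.46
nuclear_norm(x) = 1.92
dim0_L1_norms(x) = [1.58, 0.95, 0.88]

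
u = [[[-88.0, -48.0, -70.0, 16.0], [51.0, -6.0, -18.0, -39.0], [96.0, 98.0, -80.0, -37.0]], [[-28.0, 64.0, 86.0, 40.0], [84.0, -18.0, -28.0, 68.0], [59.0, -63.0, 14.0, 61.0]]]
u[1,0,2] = 86.0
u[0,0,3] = 16.0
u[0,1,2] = -18.0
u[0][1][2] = -18.0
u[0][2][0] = 96.0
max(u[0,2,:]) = 98.0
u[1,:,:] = [[-28.0, 64.0, 86.0, 40.0], [84.0, -18.0, -28.0, 68.0], [59.0, -63.0, 14.0, 61.0]]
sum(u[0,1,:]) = -12.0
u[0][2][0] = 96.0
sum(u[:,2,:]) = 148.0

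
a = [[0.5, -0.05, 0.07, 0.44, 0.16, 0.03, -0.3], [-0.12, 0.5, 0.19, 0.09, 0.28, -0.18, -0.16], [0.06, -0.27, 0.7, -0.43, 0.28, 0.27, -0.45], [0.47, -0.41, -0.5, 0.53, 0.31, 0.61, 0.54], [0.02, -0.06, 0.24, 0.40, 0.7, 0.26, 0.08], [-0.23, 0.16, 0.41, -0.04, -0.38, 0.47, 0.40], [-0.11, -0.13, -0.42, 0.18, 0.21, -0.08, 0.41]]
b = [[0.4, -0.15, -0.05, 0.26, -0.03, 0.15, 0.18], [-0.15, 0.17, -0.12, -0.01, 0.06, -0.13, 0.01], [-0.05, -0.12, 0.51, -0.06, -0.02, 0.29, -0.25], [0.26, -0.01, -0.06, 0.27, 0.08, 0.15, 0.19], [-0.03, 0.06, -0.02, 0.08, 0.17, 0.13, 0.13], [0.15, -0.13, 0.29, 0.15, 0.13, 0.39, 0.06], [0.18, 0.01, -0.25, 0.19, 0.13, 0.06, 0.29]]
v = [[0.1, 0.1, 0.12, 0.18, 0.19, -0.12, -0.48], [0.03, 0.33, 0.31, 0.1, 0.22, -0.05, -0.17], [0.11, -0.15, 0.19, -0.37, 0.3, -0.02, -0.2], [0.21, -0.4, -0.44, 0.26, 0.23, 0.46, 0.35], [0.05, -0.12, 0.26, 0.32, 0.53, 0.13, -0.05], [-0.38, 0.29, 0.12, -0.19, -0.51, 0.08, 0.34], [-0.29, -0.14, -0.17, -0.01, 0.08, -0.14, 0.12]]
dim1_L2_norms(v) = [0.59, 0.54, 0.58, 0.92, 0.7, 0.81, 0.42]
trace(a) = 3.81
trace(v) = 1.61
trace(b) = 2.20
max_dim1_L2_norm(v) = 0.92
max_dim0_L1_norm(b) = 1.3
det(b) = -0.00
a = v + b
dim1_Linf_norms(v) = [0.48, 0.33, 0.37, 0.46, 0.53, 0.51, 0.29]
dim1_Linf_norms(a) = [0.5, 0.5, 0.7, 0.61, 0.7, 0.47, 0.42]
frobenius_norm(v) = 1.78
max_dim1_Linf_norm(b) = 0.51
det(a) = -0.01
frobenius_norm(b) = 1.29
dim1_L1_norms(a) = [1.55, 1.52, 2.46, 3.37, 1.76, 2.09, 1.54]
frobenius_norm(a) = 2.41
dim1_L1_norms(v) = [1.29, 1.21, 1.34, 2.35, 1.46, 1.91, 0.95]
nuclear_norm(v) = 3.91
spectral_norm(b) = 0.90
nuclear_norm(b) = 2.22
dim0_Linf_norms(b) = [0.4, 0.17, 0.51, 0.27, 0.17, 0.39, 0.29]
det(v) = 0.00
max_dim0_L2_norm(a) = 1.09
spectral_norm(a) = 1.56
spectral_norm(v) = 1.14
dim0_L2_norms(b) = [0.56, 0.29, 0.65, 0.46, 0.27, 0.56, 0.49]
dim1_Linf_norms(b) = [0.4, 0.17, 0.51, 0.27, 0.17, 0.39, 0.29]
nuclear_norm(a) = 5.35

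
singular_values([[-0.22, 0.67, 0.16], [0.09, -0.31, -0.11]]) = [0.8, 0.03]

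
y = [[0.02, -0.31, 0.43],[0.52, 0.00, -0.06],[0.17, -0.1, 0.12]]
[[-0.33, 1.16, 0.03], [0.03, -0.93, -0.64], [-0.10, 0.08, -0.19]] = y @ [[0.07,  -1.69,  -1.13], [1.21,  -2.77,  1.09], [0.11,  0.78,  0.91]]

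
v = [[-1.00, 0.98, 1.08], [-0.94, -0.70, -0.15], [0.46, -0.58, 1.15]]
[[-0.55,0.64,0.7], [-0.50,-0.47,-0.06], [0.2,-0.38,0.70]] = v @ [[0.53, 0.01, -0.03], [0.01, 0.66, -0.00], [-0.03, -0.00, 0.62]]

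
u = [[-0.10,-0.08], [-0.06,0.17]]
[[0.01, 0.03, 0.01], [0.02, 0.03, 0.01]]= u @ [[-0.17, -0.34, -0.07],  [0.03, 0.05, 0.01]]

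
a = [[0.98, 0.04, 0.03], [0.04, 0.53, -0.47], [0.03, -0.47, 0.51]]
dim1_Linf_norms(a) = [0.98, 0.53, 0.51]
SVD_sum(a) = [[0.28, 0.33, -0.3],[0.33, 0.39, -0.36],[-0.3, -0.36, 0.33]] + [[0.70, -0.29, 0.33], [-0.29, 0.12, -0.14], [0.33, -0.14, 0.16]] + [[0.00, -0.0, -0.00],[-0.0, 0.02, 0.02],[-0.0, 0.02, 0.02]]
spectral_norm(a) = 0.99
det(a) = 0.05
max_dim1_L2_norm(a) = 0.98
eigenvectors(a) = [[0.05,-0.85,-0.53], [-0.7,0.35,-0.63], [-0.71,-0.4,0.57]]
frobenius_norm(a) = 1.40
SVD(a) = [[-0.53, 0.85, -0.05], [-0.63, -0.35, 0.70], [0.57, 0.4, 0.71]] @ diag([0.9948225726371185, 0.9779024090442986, 0.04727501831858287]) @ [[-0.53,  -0.63,  0.57], [0.85,  -0.35,  0.4], [-0.05,  0.7,  0.71]]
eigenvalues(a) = [0.05, 0.98, 0.99]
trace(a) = 2.02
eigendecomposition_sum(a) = [[0.00,-0.0,-0.00], [-0.00,0.02,0.02], [-0.00,0.02,0.02]] + [[0.7, -0.29, 0.33],[-0.29, 0.12, -0.14],[0.33, -0.14, 0.16]] + [[0.28, 0.33, -0.30], [0.33, 0.39, -0.36], [-0.3, -0.36, 0.33]]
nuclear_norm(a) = 2.02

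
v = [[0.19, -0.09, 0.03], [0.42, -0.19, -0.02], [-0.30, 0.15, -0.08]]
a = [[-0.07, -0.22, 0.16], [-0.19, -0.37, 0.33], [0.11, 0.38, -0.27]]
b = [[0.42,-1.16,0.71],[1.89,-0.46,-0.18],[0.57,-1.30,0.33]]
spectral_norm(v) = 0.61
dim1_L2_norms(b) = [1.42, 1.95, 1.46]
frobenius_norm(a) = 0.77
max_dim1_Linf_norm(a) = 0.38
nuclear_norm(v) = 0.69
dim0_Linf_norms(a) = [0.19, 0.38, 0.33]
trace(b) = 0.29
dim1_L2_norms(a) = [0.28, 0.53, 0.48]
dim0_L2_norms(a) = [0.23, 0.57, 0.46]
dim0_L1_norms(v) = [0.91, 0.43, 0.13]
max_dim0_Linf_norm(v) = 0.42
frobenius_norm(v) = 0.61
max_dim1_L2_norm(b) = 1.95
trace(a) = -0.71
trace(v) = -0.08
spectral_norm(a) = 0.77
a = v @ b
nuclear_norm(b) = 4.09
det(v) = 0.00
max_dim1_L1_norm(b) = 2.53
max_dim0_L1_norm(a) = 0.97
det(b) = -0.88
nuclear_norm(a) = 0.83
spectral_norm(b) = 2.44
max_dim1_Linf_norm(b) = 1.89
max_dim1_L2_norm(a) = 0.53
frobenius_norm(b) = 2.82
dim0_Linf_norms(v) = [0.42, 0.19, 0.08]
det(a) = 0.00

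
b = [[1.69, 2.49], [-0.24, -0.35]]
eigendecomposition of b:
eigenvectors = [[0.99, -0.83], [-0.14, 0.56]]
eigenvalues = [1.34, 0.0]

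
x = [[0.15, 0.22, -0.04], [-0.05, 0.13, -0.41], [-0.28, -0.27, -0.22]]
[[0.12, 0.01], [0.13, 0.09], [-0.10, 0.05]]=x @ [[0.12, -0.25], [0.41, 0.19], [-0.19, -0.13]]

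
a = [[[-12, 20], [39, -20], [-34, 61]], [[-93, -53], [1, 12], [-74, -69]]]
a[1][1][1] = 12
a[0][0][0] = -12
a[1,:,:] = [[-93, -53], [1, 12], [-74, -69]]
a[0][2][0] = -34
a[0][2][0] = -34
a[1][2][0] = -74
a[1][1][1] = 12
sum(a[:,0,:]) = -138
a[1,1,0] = 1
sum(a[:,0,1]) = -33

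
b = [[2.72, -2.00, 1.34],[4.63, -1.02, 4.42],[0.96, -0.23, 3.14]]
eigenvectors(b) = [[(0.28+0.49j), 0.28-0.49j, (-0.37+0j)], [0.81+0.00j, 0.81-0.00j, 0.49+0.00j], [0.10-0.13j, (0.1+0.13j), (0.79+0j)]]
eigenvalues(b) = [(1.15+2.1j), (1.15-2.1j), (2.54+0j)]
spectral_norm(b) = 7.79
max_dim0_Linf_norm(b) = 4.63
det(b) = 14.53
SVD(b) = [[-0.42, 0.72, 0.55],[-0.83, -0.05, -0.55],[-0.37, -0.69, 0.62]] @ diag([7.78547827766921, 2.164434590570508, 0.8621779926921962]) @ [[-0.68, 0.23, -0.69], [0.48, -0.57, -0.67], [-0.54, -0.79, 0.28]]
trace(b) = 4.84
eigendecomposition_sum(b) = [[(1.58+0.73j),-1.18+0.45j,(1.49+0.06j)], [2.02-1.42j,-0.27+1.77j,(1.12-1.78j)], [0.01-0.51j,(0.26+0.26j),-0.16-0.40j]] + [[1.58-0.73j,-1.18-0.45j,(1.49-0.06j)], [2.02+1.42j,(-0.27-1.77j),(1.12+1.78j)], [(0.01+0.51j),(0.26-0.26j),-0.16+0.40j]] + [[(-0.45-0j), 0.36-0.00j, -1.63+0.00j], [0.59+0.00j, (-0.47+0j), (2.18-0j)], [0.95+0.00j, (-0.75+0j), (3.46-0j)]]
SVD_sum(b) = [[2.22,-0.74,2.25],[4.43,-1.47,4.48],[1.98,-0.65,2.00]] + [[0.76, -0.89, -1.04], [-0.06, 0.07, 0.08], [-0.72, 0.85, 0.99]] + [[-0.26, -0.38, 0.13], [0.26, 0.38, -0.13], [-0.29, -0.42, 0.15]]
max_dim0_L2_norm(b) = 5.58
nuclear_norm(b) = 10.81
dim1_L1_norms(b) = [6.06, 10.07, 4.33]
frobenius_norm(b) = 8.13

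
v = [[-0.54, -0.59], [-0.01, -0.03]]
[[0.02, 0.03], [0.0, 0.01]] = v@[[0.16, 0.33],[-0.18, -0.36]]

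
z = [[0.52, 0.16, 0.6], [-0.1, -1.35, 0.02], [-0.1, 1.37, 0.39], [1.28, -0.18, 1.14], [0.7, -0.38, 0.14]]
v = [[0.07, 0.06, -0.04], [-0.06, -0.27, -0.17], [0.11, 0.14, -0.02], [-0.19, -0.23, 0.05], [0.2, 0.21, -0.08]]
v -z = [[-0.45, -0.1, -0.64],[0.04, 1.08, -0.19],[0.21, -1.23, -0.41],[-1.47, -0.05, -1.09],[-0.5, 0.59, -0.22]]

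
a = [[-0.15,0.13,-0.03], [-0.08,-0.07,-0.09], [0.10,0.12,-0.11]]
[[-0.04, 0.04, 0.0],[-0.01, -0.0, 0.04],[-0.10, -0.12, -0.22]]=a@[[-0.13, -0.45, -0.69],  [-0.33, -0.13, -0.63],  [0.43, 0.52, 0.70]]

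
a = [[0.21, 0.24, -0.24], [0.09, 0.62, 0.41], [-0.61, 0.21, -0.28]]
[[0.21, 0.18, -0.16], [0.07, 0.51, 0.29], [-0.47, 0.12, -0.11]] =a @[[0.84, 0.05, -0.10], [0.05, 0.78, 0.06], [-0.1, 0.06, 0.64]]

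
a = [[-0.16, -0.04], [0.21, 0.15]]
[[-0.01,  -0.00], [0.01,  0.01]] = a@[[0.02, 0.01],  [0.06, 0.04]]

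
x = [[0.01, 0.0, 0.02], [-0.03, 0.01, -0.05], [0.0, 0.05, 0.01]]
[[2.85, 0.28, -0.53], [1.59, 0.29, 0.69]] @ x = [[0.02, -0.02, 0.04], [0.01, 0.04, 0.02]]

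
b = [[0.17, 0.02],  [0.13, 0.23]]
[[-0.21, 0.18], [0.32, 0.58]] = b @ [[-1.49, 0.83], [2.25, 2.04]]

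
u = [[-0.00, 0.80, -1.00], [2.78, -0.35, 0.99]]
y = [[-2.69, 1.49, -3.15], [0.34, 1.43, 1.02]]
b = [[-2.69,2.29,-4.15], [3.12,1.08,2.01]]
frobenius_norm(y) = 4.75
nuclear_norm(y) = 6.15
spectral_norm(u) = 3.01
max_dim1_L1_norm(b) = 9.13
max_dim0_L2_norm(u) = 2.78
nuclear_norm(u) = 4.20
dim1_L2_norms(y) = [4.4, 1.79]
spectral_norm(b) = 6.20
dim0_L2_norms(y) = [2.71, 2.07, 3.31]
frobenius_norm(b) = 6.68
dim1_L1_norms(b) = [9.13, 6.21]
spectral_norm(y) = 4.43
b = u + y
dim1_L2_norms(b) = [5.45, 3.87]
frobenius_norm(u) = 3.24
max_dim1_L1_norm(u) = 4.12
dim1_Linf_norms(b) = [4.15, 3.12]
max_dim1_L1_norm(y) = 7.33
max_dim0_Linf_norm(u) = 2.78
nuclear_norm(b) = 8.70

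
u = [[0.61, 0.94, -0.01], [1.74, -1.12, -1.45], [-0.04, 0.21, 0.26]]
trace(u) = -0.25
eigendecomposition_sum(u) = [[-0.42,  0.56,  0.42], [1.02,  -1.37,  -1.02], [-0.12,  0.16,  0.12]] + [[1.05, 0.37, -0.56],[0.71, 0.25, -0.37],[0.11, 0.04, -0.06]] + [[-0.02, 0.01, 0.12], [0.01, -0.00, -0.05], [-0.03, 0.01, 0.20]]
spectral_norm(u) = 2.54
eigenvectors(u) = [[-0.38,0.83,0.52], [0.92,0.56,-0.23], [-0.11,0.09,0.82]]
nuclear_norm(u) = 3.80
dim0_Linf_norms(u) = [1.74, 1.12, 1.45]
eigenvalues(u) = [-1.67, 1.24, 0.18]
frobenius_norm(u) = 2.78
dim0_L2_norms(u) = [1.84, 1.48, 1.47]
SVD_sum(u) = [[0.00, -0.0, -0.0], [1.72, -1.13, -1.46], [-0.19, 0.12, 0.16]] + [[0.62, 0.94, 0.01], [0.01, 0.01, 0.0], [0.09, 0.13, 0.00]] + [[-0.01, 0.01, -0.01],[0.01, -0.0, 0.01],[0.06, -0.04, 0.10]]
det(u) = -0.37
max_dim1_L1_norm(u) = 4.31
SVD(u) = [[-0.00, 0.99, -0.14], [-0.99, 0.01, 0.11], [0.11, 0.14, 0.98]] @ diag([2.5412148870829907, 1.1312080337392072, 0.12726068549107628]) @ [[-0.68, 0.45, 0.58], [0.55, 0.83, 0.01], [0.48, -0.32, 0.82]]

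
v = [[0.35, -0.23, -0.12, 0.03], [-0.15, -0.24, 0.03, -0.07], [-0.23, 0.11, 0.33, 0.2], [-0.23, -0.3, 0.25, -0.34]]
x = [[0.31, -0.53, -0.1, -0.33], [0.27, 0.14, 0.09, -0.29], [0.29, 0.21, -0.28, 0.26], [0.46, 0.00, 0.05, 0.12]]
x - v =[[-0.04,-0.3,0.02,-0.36], [0.42,0.38,0.06,-0.22], [0.52,0.10,-0.61,0.06], [0.69,0.3,-0.20,0.46]]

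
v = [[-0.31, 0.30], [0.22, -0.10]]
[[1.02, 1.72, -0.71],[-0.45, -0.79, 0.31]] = v@[[-0.96, -1.84, 0.63], [2.4, 3.82, -1.71]]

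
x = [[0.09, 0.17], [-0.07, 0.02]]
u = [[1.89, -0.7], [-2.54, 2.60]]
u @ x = [[0.22, 0.31],  [-0.41, -0.38]]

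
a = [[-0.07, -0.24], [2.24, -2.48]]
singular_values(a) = [3.34, 0.21]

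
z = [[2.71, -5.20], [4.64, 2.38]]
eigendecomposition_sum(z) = [[1.35+2.41j, (-2.6+1.35j)], [(2.32-1.2j), 1.19+2.50j]] + [[1.35-2.41j, (-2.6-1.35j)],  [(2.32+1.2j), 1.19-2.50j]]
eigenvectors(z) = [[(0.73+0j), (0.73-0j)], [(0.02-0.69j), (0.02+0.69j)]]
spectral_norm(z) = 5.86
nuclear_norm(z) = 11.08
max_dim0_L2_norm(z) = 5.72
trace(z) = 5.09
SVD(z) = [[-1.00, -0.03], [-0.03, 1.0]] @ diag([5.864262134977907, 5.214262134977907]) @ [[-0.48, 0.88],[0.88, 0.48]]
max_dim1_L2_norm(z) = 5.86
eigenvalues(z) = [(2.54+4.91j), (2.54-4.91j)]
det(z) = 30.58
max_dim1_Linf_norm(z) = 5.2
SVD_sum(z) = [[2.84, -5.13], [0.08, -0.14]] + [[-0.13, -0.07], [4.56, 2.52]]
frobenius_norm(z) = 7.85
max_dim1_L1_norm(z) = 7.91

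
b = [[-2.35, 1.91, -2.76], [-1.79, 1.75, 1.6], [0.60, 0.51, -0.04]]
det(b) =9.197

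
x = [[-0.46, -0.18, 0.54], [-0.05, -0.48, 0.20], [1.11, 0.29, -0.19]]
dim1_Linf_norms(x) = [0.54, 0.48, 1.11]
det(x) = 0.23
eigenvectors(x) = [[-0.47, 0.61, -0.29], [-0.16, 0.25, 0.92], [-0.87, -0.75, 0.27]]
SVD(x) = [[-0.49,-0.44,0.76], [-0.20,-0.79,-0.58], [0.85,-0.43,0.30]] @ diag([1.3371331876665917, 0.5143384043030071, 0.329136513166826]) @ [[0.88, 0.32, -0.35], [-0.47, 0.64, -0.6], [0.03, 0.7, 0.72]]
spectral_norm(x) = 1.34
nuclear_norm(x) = 2.18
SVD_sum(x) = [[-0.57, -0.21, 0.23], [-0.24, -0.09, 0.09], [1.0, 0.37, -0.39]] + [[0.11,-0.14,0.13], [0.19,-0.26,0.24], [0.11,-0.14,0.13]] + [[0.01, 0.17, 0.18],[-0.01, -0.13, -0.14],[0.00, 0.07, 0.07]]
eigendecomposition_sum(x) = [[0.18, 0.01, 0.15], [0.06, 0.00, 0.05], [0.34, 0.02, 0.28]] + [[-0.60, -0.31, 0.38], [-0.25, -0.13, 0.16], [0.73, 0.37, -0.47]] + [[-0.04, 0.11, 0.00], [0.14, -0.36, -0.01], [0.04, -0.11, -0.0]]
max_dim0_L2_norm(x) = 1.2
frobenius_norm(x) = 1.47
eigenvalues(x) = [0.47, -1.19, -0.4]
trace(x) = -1.13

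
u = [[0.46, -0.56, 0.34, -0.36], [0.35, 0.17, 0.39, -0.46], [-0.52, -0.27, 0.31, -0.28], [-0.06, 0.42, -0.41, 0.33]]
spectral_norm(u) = 1.21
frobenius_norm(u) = 1.50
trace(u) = 1.27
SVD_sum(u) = [[0.24, -0.41, 0.47, -0.47], [0.15, -0.25, 0.29, -0.29], [0.09, -0.16, 0.19, -0.19], [-0.19, 0.33, -0.38, 0.37]] + [[0.16, 0.06, -0.02, 0.01], [0.29, 0.11, -0.04, 0.01], [-0.58, -0.22, 0.08, -0.02], [0.14, 0.05, -0.02, 0.0]] + [[0.06, -0.21, -0.09, 0.12], [-0.09, 0.32, 0.14, -0.18], [-0.03, 0.11, 0.05, -0.06], [-0.01, 0.04, 0.02, -0.02]] + [[-0.0, -0.00, -0.02, -0.02], [-0.00, -0.00, -0.00, -0.0], [-0.0, -0.00, -0.01, -0.01], [-0.0, -0.0, -0.03, -0.03]]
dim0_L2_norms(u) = [0.78, 0.77, 0.73, 0.73]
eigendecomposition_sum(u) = [[0.14+0.22j, (-0.22+0.23j), 0.22-0.04j, (-0.22-0.01j)], [0.29+0.05j, (0.02+0.35j), (0.14-0.21j), -0.18+0.17j], [(-0.11+0.16j), (-0.22-0.09j), (0.09+0.14j), (-0.06-0.16j)], [-0.05-0.21j, 0.23-0.12j, (-0.18-0.03j), 0.17+0.07j]] + [[0.14-0.22j, (-0.22-0.23j), (0.22+0.04j), (-0.22+0.01j)], [0.29-0.05j, 0.02-0.35j, (0.14+0.21j), (-0.18-0.17j)], [(-0.11-0.16j), (-0.22+0.09j), 0.09-0.14j, (-0.06+0.16j)], [-0.05+0.21j, (0.23+0.12j), -0.18+0.03j, (0.17-0.07j)]] + [[-0.00+0.00j,-0.00-0.00j,-0.00+0.00j,(-0-0j)], [(-0+0j),(-0-0j),(-0+0j),-0.00-0.00j], [-0.02+0.00j,(-0-0j),(-0.02+0j),(-0.04-0j)], [-0.02+0.00j,-0.00-0.00j,-0.02+0.00j,-0.03-0.00j]] + [[(0.18-0j), -0.11+0.00j, -0.10-0.00j, 0.09+0.00j], [(-0.22+0j), 0.14-0.00j, (0.12+0j), -0.11-0.00j], [(-0.28+0j), (0.17-0j), (0.15+0j), (-0.13-0j)], [(0.06-0j), (-0.04+0j), -0.03-0.00j, (0.03+0j)]]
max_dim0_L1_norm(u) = 1.45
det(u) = -0.02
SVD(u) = [[-0.68, 0.24, -0.52, 0.46],  [-0.42, 0.43, 0.8, 0.07],  [-0.27, -0.85, 0.28, 0.36],  [0.54, 0.21, 0.10, 0.81]] @ diag([1.207766919985845, 0.7401778660212439, 0.5014143313610739, 0.048160792620884255]) @ [[-0.29, 0.50, -0.58, 0.57], [0.93, 0.34, -0.13, 0.03], [-0.23, 0.79, 0.36, -0.45], [-0.05, -0.08, -0.72, -0.69]]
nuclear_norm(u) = 2.50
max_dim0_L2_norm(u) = 0.78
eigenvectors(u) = [[-0.37-0.40j, -0.37+0.40j, 0.09+0.00j, -0.45+0.00j],[(-0.6+0j), (-0.6-0j), (0.06+0j), (0.55+0j)],[(0.17-0.36j), (0.17+0.36j), 0.71+0.00j, (0.69+0j)],[(0.18+0.4j), 0.18-0.40j, (0.7+0j), (-0.15+0j)]]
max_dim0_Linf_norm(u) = 0.56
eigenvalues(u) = [(0.41+0.78j), (0.41-0.78j), (-0.06+0j), (0.5+0j)]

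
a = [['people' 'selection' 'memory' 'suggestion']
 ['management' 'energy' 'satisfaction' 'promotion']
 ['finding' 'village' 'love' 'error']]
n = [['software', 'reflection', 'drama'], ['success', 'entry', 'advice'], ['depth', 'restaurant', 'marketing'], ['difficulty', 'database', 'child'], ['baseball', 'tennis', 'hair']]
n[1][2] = 'advice'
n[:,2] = ['drama', 'advice', 'marketing', 'child', 'hair']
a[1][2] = 'satisfaction'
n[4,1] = 'tennis'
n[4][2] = 'hair'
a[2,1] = 'village'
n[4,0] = 'baseball'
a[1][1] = 'energy'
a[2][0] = 'finding'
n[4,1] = 'tennis'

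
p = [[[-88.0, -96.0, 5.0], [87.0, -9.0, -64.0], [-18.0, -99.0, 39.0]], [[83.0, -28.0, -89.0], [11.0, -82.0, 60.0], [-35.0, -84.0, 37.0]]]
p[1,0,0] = 83.0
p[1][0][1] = -28.0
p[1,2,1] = -84.0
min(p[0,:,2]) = -64.0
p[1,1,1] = -82.0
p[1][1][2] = 60.0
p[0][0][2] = 5.0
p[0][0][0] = -88.0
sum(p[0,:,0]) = -19.0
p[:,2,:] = [[-18.0, -99.0, 39.0], [-35.0, -84.0, 37.0]]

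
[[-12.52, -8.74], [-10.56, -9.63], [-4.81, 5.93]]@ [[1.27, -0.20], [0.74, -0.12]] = [[-22.37, 3.55], [-20.54, 3.27], [-1.72, 0.25]]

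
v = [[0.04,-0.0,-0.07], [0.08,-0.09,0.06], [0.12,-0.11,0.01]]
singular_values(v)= [0.21, 0.09, 0.0]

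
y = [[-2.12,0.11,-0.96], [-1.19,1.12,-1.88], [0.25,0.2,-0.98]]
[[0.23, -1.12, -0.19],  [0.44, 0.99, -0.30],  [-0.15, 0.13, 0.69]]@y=[[0.8,-1.27,2.07],[-2.19,1.10,-1.99],[0.34,0.27,-0.78]]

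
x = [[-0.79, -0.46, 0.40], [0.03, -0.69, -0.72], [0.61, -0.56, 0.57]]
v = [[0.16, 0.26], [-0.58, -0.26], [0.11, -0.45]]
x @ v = [[0.18, -0.27],[0.33, 0.51],[0.49, 0.05]]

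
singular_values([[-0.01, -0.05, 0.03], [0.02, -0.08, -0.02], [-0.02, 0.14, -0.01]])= [0.17, 0.04, 0.0]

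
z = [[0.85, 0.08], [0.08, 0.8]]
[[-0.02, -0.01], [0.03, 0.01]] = z @ [[-0.03, -0.01],  [0.04, 0.01]]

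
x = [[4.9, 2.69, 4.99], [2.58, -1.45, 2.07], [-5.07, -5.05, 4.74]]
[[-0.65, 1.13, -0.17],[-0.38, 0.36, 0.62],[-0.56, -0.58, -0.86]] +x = [[4.25, 3.82, 4.82], [2.2, -1.09, 2.69], [-5.63, -5.63, 3.88]]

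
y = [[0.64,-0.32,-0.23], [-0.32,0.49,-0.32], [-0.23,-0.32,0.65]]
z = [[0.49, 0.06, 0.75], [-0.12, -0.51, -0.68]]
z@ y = [[0.12, -0.37, 0.36], [0.24, 0.01, -0.25]]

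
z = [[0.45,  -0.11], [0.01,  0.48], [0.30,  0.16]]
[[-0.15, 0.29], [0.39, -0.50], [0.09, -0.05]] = z @ [[-0.14,0.38], [0.82,-1.04]]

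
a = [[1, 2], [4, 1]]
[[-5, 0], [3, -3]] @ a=[[-5, -10], [-9, 3]]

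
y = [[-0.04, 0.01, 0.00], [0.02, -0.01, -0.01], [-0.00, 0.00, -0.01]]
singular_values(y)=[0.05, 0.01, 0.0]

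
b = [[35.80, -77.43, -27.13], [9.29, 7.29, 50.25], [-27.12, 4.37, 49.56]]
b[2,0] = -27.12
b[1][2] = 50.25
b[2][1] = 4.37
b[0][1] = -77.43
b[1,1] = 7.29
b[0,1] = -77.43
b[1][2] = 50.25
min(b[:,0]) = -27.12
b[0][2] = -27.13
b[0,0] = 35.8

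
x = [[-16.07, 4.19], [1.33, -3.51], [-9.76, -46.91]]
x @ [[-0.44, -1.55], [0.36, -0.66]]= [[8.58, 22.14], [-1.85, 0.26], [-12.59, 46.09]]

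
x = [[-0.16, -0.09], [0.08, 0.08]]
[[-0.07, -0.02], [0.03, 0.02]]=x @ [[0.50,  -0.11], [-0.11,  0.4]]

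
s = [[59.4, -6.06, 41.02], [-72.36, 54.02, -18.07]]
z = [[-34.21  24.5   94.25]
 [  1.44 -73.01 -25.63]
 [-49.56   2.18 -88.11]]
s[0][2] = 41.02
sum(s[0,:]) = 94.36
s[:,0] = [59.4, -72.36]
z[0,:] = [-34.21, 24.5, 94.25]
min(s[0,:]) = -6.06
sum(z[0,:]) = 84.53999999999999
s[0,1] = -6.06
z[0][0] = -34.21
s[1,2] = -18.07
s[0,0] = 59.4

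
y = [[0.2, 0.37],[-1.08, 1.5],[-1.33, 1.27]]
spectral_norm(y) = 2.60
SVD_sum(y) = [[-0.10, 0.12], [-1.20, 1.40], [-1.19, 1.39]] + [[0.3, 0.25], [0.12, 0.1], [-0.14, -0.12]]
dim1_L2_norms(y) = [0.42, 1.85, 1.84]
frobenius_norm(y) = 2.64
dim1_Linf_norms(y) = [0.37, 1.5, 1.33]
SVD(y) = [[0.06, -0.85], [0.71, -0.33], [0.7, 0.4]] @ diag([2.6005680356941783, 0.4605929783721464]) @ [[-0.65, 0.76], [-0.76, -0.65]]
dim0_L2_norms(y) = [1.72, 2.0]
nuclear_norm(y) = 3.06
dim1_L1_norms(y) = [0.57, 2.58, 2.6]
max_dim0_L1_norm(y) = 3.14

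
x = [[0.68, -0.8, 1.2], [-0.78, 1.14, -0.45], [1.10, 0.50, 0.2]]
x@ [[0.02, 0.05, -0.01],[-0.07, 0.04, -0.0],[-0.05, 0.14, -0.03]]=[[0.01, 0.17, -0.04], [-0.07, -0.06, 0.02], [-0.02, 0.10, -0.02]]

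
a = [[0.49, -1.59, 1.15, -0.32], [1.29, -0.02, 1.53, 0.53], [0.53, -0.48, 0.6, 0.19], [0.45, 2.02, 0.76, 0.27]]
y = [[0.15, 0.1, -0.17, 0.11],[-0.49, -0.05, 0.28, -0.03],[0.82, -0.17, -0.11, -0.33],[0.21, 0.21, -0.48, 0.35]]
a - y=[[0.34, -1.69, 1.32, -0.43], [1.78, 0.03, 1.25, 0.56], [-0.29, -0.31, 0.71, 0.52], [0.24, 1.81, 1.24, -0.08]]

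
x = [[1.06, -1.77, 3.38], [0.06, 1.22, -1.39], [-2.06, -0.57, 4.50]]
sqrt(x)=[[1.24, -0.66, 0.90],[-0.08, 1.02, -0.41],[-0.6, -0.30, 2.22]]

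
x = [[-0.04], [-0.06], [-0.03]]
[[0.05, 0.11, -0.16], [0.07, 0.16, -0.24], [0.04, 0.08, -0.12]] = x @ [[-1.21, -2.64, 4.05]]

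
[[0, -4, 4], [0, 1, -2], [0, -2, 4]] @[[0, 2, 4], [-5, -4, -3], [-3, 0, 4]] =[[8, 16, 28], [1, -4, -11], [-2, 8, 22]]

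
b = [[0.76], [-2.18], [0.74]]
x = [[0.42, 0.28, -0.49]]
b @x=[[0.32,0.21,-0.37], [-0.92,-0.61,1.07], [0.31,0.21,-0.36]]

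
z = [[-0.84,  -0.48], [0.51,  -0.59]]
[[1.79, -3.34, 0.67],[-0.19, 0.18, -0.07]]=z @ [[-1.55, 2.78, -0.58], [-1.01, 2.09, -0.38]]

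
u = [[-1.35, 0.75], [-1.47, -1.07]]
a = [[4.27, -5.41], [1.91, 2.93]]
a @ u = [[2.19, 8.99],[-6.89, -1.70]]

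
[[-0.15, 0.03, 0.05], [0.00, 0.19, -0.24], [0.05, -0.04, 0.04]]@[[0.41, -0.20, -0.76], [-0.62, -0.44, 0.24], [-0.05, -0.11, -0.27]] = [[-0.08, 0.01, 0.11],[-0.11, -0.06, 0.11],[0.04, 0.0, -0.06]]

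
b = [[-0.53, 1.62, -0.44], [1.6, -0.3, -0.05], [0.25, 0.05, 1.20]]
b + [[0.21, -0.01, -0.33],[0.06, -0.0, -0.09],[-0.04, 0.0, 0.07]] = [[-0.32, 1.61, -0.77], [1.66, -0.3, -0.14], [0.21, 0.05, 1.27]]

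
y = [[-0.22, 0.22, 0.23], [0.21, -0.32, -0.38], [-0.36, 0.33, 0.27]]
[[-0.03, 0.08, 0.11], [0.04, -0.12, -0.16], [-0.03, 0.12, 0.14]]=y @ [[0.09, 0.16, -0.20], [0.16, 0.71, -0.20], [-0.20, -0.2, 0.49]]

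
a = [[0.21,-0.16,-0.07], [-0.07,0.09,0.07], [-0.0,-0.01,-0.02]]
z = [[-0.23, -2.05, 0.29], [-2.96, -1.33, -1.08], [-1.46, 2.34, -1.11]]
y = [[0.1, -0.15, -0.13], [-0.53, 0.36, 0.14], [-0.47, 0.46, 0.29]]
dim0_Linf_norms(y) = [0.53, 0.46, 0.29]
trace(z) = -2.67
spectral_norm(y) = 0.99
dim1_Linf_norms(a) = [0.21, 0.09, 0.02]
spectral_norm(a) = 0.30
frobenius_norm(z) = 4.99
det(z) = 0.01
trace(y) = 0.75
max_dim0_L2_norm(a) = 0.22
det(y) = 0.00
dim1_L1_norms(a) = [0.44, 0.23, 0.03]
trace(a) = 0.28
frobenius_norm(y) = 1.00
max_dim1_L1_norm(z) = 5.37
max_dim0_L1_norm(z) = 5.72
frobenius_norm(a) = 0.30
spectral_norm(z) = 3.62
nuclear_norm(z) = 7.05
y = z @ a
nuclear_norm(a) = 0.35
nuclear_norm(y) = 1.14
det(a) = -0.00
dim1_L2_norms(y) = [0.22, 0.66, 0.72]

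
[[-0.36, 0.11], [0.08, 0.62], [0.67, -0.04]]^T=[[-0.36, 0.08, 0.67], [0.11, 0.62, -0.04]]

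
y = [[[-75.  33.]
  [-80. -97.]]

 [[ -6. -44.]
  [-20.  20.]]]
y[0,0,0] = -75.0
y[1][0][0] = -6.0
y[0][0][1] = 33.0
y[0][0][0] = -75.0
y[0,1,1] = -97.0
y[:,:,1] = [[33.0, -97.0], [-44.0, 20.0]]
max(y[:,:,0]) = -6.0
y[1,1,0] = -20.0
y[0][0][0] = -75.0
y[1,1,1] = 20.0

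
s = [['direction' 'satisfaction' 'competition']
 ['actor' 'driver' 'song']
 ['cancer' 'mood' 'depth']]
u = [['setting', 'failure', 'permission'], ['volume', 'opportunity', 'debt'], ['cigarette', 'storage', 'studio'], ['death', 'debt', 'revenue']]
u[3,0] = 'death'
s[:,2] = ['competition', 'song', 'depth']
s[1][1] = 'driver'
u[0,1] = 'failure'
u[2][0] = 'cigarette'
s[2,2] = 'depth'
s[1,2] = 'song'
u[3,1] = 'debt'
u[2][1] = 'storage'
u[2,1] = 'storage'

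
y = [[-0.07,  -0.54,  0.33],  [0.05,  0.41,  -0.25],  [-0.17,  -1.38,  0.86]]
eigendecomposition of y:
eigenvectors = [[0.35, -0.99, -0.35], [-0.26, 0.05, 0.52], [0.90, -0.11, 0.78]]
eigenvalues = [1.2, -0.0, 0.01]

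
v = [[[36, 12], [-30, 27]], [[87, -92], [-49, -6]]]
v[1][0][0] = 87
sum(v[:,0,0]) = 123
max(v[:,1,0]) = -30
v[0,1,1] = 27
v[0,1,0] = -30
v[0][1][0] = -30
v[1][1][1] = -6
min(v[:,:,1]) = -92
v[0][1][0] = -30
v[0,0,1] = 12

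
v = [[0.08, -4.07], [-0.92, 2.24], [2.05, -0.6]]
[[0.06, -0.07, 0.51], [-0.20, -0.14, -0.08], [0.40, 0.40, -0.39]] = v @ [[0.19, 0.20, -0.23], [-0.01, 0.02, -0.13]]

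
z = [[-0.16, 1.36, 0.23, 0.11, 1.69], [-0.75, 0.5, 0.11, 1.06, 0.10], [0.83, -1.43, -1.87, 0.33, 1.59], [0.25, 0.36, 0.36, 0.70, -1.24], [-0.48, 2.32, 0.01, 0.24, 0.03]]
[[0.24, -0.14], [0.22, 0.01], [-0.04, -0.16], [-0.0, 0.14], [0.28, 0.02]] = z@[[-0.09, 0.01], [0.09, 0.01], [-0.02, 0.01], [0.10, 0.02], [0.06, -0.09]]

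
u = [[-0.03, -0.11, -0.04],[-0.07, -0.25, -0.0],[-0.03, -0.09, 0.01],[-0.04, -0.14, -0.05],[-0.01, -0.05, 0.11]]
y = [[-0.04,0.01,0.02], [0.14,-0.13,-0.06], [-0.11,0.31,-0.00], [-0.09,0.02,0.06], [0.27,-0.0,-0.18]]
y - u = [[-0.01,0.12,0.06], [0.21,0.12,-0.06], [-0.08,0.40,-0.01], [-0.05,0.16,0.11], [0.28,0.05,-0.29]]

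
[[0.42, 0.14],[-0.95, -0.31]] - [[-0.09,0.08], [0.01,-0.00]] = [[0.51, 0.06], [-0.96, -0.31]]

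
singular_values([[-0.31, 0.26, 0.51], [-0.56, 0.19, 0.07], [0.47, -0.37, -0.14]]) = [1.0, 0.38, 0.13]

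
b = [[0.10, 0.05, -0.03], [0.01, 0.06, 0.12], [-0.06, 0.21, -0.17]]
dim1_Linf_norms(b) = [0.1, 0.12, 0.21]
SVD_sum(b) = [[-0.01, 0.03, -0.03], [0.01, -0.03, 0.03], [-0.05, 0.2, -0.18]] + [[0.01, 0.03, 0.03], [0.03, 0.09, 0.09], [0.0, 0.01, 0.01]] + [[0.10, -0.01, -0.03],  [-0.03, 0.0, 0.01],  [-0.02, 0.0, 0.01]]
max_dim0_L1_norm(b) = 0.32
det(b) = -0.00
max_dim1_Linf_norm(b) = 0.21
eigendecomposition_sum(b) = [[(-0.01+0j), (0.02-0j), -0.03-0.00j],[(0.01-0j), (-0.05+0j), 0.08+0.00j],[(-0.04+0j), (0.14-0j), (-0.2-0j)]] + [[(0.05+0.23j),(0.02-0.31j),(-0-0.15j)], [-0.00+0.16j,(0.06-0.19j),0.02-0.09j], [(-0.01+0.06j),0.04-0.07j,0.02-0.04j]] + [[(0.05-0.23j), 0.02+0.31j, (-0+0.15j)], [-0.00-0.16j, 0.06+0.19j, 0.02+0.09j], [(-0.01-0.06j), 0.04+0.07j, 0.02+0.04j]]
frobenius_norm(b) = 0.33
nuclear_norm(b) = 0.52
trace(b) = -0.01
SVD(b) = [[0.14,0.3,-0.94], [-0.13,0.95,0.28], [0.98,0.09,0.18]] @ diag([0.2813215287359753, 0.13213786315402407, 0.10722771372524094]) @ [[-0.16, 0.73, -0.66], [0.26, 0.68, 0.68], [-0.95, 0.06, 0.30]]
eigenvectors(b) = [[0.13+0.00j, 0.82+0.00j, 0.82-0.00j],[(-0.35+0j), 0.52+0.12j, 0.52-0.12j],[0.93+0.00j, (0.2+0.09j), 0.20-0.09j]]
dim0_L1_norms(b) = [0.17, 0.32, 0.32]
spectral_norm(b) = 0.28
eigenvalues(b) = [(-0.26+0j), (0.12+0j), (0.12-0j)]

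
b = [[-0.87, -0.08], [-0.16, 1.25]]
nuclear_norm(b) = 2.13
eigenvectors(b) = [[-1.0, 0.04], [-0.08, -1.00]]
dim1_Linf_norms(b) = [0.87, 1.25]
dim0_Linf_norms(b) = [0.87, 1.25]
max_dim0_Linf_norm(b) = 1.25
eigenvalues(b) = [-0.88, 1.26]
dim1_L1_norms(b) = [0.95, 1.41]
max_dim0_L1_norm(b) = 1.33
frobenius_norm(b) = 1.53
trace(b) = 0.38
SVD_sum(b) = [[-0.01, 0.06], [-0.20, 1.24]] + [[-0.86, -0.14], [0.04, 0.01]]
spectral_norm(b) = 1.26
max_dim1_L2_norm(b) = 1.26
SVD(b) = [[0.05, 1.00], [1.0, -0.05]] @ diag([1.2609357066370428, 0.872605949858091]) @ [[-0.16, 0.99],[-0.99, -0.16]]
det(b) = -1.10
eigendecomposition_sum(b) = [[-0.87,-0.03], [-0.07,-0.0]] + [[0.0, -0.05], [-0.09, 1.25]]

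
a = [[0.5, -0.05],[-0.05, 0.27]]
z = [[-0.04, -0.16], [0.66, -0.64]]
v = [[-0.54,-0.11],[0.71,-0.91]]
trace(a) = 0.77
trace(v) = -1.45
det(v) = 0.57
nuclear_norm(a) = 0.77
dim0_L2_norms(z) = [0.66, 0.66]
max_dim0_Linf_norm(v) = 0.91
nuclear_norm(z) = 1.07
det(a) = 0.13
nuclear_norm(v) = 1.67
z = a + v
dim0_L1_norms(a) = [0.55, 0.32]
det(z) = 0.13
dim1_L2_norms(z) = [0.16, 0.92]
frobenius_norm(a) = 0.57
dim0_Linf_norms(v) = [0.71, 0.91]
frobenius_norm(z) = 0.93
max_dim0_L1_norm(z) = 0.8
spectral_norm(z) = 0.92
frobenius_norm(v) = 1.28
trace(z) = -0.68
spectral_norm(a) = 0.51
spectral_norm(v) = 1.19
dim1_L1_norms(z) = [0.2, 1.3]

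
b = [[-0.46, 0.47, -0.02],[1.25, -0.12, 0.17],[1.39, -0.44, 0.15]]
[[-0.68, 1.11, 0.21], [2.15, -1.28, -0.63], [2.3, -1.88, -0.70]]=b @ [[1.65, -0.84, -0.79], [0.20, 1.53, -0.25], [0.66, -0.27, 1.91]]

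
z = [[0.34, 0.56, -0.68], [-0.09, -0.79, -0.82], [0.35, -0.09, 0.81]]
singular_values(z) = [1.36, 0.98, 0.42]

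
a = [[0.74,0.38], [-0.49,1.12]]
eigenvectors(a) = [[-0.29+0.59j, -0.29-0.59j], [-0.75+0.00j, (-0.75-0j)]]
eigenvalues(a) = [(0.93+0.39j), (0.93-0.39j)]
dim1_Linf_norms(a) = [0.74, 1.12]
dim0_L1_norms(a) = [1.23, 1.5]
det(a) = 1.02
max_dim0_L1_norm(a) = 1.5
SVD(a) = [[0.08, 1.0], [1.0, -0.08]] @ diag([1.224506301967381, 0.8289054930703315]) @ [[-0.35, 0.94], [0.94, 0.35]]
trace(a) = 1.86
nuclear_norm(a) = 2.05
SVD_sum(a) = [[-0.03, 0.09], [-0.43, 1.14]] + [[0.77, 0.29], [-0.06, -0.02]]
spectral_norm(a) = 1.22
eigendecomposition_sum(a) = [[0.37+0.42j, 0.19-0.46j],[(-0.24+0.59j), (0.56-0.03j)]] + [[(0.37-0.42j), (0.19+0.46j)],  [-0.24-0.59j, (0.56+0.03j)]]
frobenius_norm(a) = 1.48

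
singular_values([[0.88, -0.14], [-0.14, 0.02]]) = [0.9, 0.0]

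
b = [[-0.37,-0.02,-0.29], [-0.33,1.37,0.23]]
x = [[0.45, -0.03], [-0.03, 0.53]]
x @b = [[-0.16, -0.05, -0.14], [-0.16, 0.73, 0.13]]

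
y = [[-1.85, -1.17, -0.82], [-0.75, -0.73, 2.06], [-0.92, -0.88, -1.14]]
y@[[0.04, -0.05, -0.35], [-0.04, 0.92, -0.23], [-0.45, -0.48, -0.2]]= [[0.34, -0.59, 1.08], [-0.93, -1.62, 0.02], [0.51, -0.22, 0.75]]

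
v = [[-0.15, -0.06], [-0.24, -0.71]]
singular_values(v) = [0.76, 0.12]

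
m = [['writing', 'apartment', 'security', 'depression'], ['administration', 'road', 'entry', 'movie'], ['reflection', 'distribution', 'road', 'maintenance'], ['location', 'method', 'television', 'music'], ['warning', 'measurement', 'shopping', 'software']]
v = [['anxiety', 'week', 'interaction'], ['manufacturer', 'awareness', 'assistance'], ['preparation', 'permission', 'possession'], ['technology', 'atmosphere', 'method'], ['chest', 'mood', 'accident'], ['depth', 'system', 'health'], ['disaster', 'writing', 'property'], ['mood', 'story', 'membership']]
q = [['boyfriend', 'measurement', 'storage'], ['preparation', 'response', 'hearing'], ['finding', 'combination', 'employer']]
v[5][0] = 'depth'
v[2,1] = 'permission'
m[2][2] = 'road'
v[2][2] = 'possession'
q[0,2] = 'storage'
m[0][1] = 'apartment'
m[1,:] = ['administration', 'road', 'entry', 'movie']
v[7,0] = 'mood'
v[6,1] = 'writing'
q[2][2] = 'employer'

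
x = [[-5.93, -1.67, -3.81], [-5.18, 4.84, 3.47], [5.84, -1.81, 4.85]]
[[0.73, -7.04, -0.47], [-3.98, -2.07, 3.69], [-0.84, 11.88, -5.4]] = x@[[0.27, 0.50, 0.15], [-0.14, -0.96, 1.46], [-0.55, 1.49, -0.75]]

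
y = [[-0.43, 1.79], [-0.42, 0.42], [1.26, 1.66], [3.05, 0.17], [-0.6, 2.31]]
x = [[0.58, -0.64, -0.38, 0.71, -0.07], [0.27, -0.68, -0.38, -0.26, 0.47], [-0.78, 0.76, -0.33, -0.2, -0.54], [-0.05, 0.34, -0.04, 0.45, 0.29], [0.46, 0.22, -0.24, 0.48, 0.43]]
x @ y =[[1.75, 0.10],[-1.38, 0.61],[-0.69, -2.91],[1.03, 0.73],[0.61, 1.59]]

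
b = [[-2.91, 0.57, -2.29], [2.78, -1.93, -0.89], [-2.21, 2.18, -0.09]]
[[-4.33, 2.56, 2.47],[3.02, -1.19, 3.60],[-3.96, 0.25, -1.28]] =b@[[0.51, -1.12, 0.69],[-1.26, -1.02, 0.03],[0.93, 0.05, -1.95]]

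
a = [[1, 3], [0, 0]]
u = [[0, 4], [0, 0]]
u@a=[[0, 0], [0, 0]]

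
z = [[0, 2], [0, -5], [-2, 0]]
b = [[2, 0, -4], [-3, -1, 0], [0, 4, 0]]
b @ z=[[8, 4], [0, -1], [0, -20]]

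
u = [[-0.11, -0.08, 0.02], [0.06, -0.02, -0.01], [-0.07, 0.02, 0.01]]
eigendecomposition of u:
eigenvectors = [[(-0.65+0j),-0.65-0.00j,(0.17+0j)], [0.32+0.38j,0.32-0.38j,(0.02+0j)], [-0.37-0.43j,(-0.37+0.43j),0.99+0.00j]]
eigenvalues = [(-0.06+0.06j), (-0.06-0.06j), (-0+0j)]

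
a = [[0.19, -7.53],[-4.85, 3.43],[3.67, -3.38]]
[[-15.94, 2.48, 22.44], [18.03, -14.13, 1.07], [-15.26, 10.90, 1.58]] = a @ [[-2.26, 2.73, -2.37],[2.06, -0.26, -3.04]]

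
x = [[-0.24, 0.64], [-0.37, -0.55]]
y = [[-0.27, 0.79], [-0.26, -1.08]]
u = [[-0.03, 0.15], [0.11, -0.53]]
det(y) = 0.50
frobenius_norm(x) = 0.95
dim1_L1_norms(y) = [1.06, 1.34]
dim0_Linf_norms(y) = [0.27, 1.08]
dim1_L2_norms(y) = [0.83, 1.11]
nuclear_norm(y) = 1.71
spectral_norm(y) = 1.34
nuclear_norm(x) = 1.28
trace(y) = -1.35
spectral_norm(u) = 0.56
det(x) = 0.37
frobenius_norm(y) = 1.39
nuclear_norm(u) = 0.56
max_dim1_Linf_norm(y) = 1.08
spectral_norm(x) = 0.85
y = u + x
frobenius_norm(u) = 0.56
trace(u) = -0.56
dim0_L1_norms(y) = [0.53, 1.87]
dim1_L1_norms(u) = [0.18, 0.64]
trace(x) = -0.79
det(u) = -0.00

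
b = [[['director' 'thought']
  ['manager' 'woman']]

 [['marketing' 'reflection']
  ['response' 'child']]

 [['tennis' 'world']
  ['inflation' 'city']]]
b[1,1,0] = 'response'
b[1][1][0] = 'response'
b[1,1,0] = 'response'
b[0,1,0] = 'manager'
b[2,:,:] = [['tennis', 'world'], ['inflation', 'city']]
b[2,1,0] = 'inflation'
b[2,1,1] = 'city'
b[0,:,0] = ['director', 'manager']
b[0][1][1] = 'woman'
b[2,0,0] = 'tennis'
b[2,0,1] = 'world'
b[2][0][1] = 'world'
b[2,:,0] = ['tennis', 'inflation']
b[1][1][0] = 'response'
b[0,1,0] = 'manager'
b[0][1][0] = 'manager'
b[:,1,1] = ['woman', 'child', 'city']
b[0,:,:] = [['director', 'thought'], ['manager', 'woman']]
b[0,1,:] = ['manager', 'woman']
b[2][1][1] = 'city'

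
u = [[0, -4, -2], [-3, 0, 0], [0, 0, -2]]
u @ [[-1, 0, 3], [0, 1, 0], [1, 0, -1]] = [[-2, -4, 2], [3, 0, -9], [-2, 0, 2]]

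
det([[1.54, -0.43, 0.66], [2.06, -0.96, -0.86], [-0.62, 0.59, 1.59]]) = 0.019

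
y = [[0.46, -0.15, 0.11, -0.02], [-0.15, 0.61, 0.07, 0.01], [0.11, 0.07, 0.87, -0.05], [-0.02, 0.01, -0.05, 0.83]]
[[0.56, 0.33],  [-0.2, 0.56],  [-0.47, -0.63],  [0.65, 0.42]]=y@ [[1.44, 1.42], [0.10, 1.37], [-0.69, -0.99], [0.78, 0.46]]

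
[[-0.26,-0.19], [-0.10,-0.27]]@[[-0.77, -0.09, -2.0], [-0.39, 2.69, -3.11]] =[[0.27,-0.49,1.11], [0.18,-0.72,1.04]]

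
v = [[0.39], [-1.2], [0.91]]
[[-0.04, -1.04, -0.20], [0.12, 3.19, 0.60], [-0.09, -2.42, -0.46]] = v @ [[-0.1, -2.66, -0.50]]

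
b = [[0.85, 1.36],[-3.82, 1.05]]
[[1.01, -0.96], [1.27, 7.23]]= b @[[-0.11, -1.78], [0.81, 0.41]]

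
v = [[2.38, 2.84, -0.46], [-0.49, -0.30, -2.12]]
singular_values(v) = [3.75, 2.17]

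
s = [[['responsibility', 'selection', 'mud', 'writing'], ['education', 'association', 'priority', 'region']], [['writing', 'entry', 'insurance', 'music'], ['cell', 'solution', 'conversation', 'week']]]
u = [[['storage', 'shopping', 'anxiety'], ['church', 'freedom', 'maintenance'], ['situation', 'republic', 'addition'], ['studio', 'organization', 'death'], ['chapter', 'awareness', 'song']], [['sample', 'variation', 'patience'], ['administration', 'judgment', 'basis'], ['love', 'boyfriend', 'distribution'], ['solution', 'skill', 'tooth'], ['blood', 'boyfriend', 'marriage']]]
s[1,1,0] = 'cell'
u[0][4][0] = 'chapter'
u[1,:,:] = [['sample', 'variation', 'patience'], ['administration', 'judgment', 'basis'], ['love', 'boyfriend', 'distribution'], ['solution', 'skill', 'tooth'], ['blood', 'boyfriend', 'marriage']]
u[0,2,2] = 'addition'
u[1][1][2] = 'basis'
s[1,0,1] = 'entry'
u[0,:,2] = ['anxiety', 'maintenance', 'addition', 'death', 'song']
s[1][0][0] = 'writing'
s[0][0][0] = 'responsibility'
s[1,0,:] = ['writing', 'entry', 'insurance', 'music']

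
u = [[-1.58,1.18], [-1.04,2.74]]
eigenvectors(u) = [[-0.97,-0.28], [-0.25,-0.96]]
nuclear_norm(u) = 4.32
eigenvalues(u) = [-1.27, 2.43]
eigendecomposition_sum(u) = [[-1.38, 0.41], [-0.36, 0.11]] + [[-0.2, 0.77],[-0.68, 2.63]]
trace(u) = 1.16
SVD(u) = [[-0.53,  -0.85], [-0.85,  0.53]] @ diag([3.4135316620175082, 0.9087362611913254]) @ [[0.50, -0.86],[0.86, 0.50]]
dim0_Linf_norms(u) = [1.58, 2.74]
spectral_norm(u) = 3.41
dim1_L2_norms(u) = [1.97, 2.93]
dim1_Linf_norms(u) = [1.58, 2.74]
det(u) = -3.10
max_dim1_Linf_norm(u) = 2.74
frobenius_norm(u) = 3.53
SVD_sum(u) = [[-0.92,1.57], [-1.46,2.5]] + [[-0.66, -0.39],[0.42, 0.24]]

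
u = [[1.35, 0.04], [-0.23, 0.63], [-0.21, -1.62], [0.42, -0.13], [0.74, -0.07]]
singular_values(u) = [1.76, 1.61]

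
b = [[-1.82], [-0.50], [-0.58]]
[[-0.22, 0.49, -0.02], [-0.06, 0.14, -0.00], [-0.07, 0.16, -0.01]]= b @ [[0.12,-0.27,0.01]]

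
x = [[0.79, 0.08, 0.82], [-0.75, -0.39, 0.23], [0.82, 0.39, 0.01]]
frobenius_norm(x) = 1.70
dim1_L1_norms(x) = [1.69, 1.37, 1.22]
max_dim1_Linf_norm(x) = 0.82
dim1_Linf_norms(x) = [0.82, 0.75, 0.82]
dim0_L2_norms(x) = [1.36, 0.56, 0.85]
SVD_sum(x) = [[0.88, 0.31, 0.28], [-0.67, -0.23, -0.21], [0.79, 0.27, 0.25]] + [[-0.09, -0.22, 0.54], [-0.08, -0.18, 0.43], [0.04, 0.10, -0.24]] + [[0.00,  -0.0,  -0.00], [-0.01,  0.02,  0.01], [-0.01,  0.02,  0.01]]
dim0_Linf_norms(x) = [0.82, 0.39, 0.82]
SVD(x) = [[-0.65,  -0.74,  -0.18], [0.49,  -0.59,  0.64], [-0.58,  0.33,  0.75]] @ diag([1.4981378682223276, 0.8060400533042468, 0.029704549610245278]) @ [[-0.91, -0.31, -0.28],[0.16, 0.37, -0.92],[-0.39, 0.87, 0.29]]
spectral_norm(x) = 1.50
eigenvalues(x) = [1.21, -0.84, 0.04]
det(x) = -0.04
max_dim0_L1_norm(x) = 2.36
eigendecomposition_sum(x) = [[0.92, 0.21, 0.67],[-0.36, -0.08, -0.26],[0.51, 0.12, 0.37]] + [[-0.14, -0.12, 0.16], [-0.39, -0.33, 0.46], [0.31, 0.27, -0.37]] + [[0.0, -0.01, -0.01], [-0.01, 0.02, 0.03], [-0.0, 0.01, 0.01]]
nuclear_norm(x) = 2.33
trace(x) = 0.41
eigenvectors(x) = [[-0.83, 0.27, -0.4], [0.32, 0.75, 0.87], [-0.46, -0.6, 0.29]]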